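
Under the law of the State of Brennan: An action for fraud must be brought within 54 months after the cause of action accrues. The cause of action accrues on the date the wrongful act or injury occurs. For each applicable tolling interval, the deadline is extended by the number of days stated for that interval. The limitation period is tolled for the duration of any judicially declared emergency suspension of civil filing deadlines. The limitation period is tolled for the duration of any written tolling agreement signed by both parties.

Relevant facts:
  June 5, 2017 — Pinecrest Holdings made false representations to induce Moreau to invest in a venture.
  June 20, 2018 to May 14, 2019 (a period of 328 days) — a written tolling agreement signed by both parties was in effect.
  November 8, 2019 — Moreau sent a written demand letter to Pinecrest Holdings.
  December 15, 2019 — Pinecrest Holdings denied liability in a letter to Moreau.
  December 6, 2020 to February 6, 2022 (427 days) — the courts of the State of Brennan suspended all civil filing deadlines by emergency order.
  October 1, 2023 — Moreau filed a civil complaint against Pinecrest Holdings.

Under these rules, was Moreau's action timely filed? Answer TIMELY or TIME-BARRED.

The cause of action accrued on June 5, 2017, the date of the act.
The untolled deadline — 54 months after June 5, 2017 — is December 5, 2021.
The written tolling agreement from June 20, 2018 to May 14, 2019 tolled the period for 328 days, extending the deadline to October 29, 2022.
Because the emergency suspension of filing deadlines ran from December 6, 2020 to February 6, 2022, the deadline is extended by 427 days to December 30, 2023.
None of the other events listed affects the running of the period under the stated rules.
Filing on October 1, 2023 beat the December 30, 2023 deadline — the action is timely.

TIMELY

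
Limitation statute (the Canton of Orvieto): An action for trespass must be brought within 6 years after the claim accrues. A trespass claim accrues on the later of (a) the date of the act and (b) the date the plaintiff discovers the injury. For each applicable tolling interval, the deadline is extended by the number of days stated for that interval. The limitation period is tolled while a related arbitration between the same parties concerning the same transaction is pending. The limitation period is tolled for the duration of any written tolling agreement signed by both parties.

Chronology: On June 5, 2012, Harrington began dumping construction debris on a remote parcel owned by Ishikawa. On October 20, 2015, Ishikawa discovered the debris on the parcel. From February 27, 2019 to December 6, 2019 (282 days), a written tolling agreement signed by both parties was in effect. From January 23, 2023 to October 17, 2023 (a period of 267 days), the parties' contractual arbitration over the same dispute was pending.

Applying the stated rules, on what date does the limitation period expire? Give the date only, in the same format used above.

Taking the later of the act (June 5, 2012) and discovery (October 20, 2015), the claim accrued on October 20, 2015.
6 years from October 20, 2015 is October 20, 2021.
The period was tolled for 282 days by the written tolling agreement (February 27, 2019 to December 6, 2019), pushing the deadline to July 29, 2022.
The pending related arbitration from January 23, 2023 to October 17, 2023 began after the period had already run on July 29, 2022, so it has no tolling effect.

July 29, 2022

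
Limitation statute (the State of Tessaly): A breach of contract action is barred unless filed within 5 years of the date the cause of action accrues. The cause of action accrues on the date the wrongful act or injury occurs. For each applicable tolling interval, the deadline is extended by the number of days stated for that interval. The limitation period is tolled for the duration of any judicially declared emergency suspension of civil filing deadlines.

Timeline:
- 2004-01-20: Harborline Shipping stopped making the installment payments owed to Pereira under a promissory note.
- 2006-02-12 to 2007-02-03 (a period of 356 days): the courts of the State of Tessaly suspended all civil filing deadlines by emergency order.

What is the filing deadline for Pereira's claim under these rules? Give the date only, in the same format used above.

The claim accrued on 2004-01-20, when the wrongful act occurred.
5 years from 2004-01-20 is 2009-01-20.
The emergency suspension of filing deadlines from 2006-02-12 to 2007-02-03 tolled the period for 356 days, extending the deadline to 2010-01-11.

2010-01-11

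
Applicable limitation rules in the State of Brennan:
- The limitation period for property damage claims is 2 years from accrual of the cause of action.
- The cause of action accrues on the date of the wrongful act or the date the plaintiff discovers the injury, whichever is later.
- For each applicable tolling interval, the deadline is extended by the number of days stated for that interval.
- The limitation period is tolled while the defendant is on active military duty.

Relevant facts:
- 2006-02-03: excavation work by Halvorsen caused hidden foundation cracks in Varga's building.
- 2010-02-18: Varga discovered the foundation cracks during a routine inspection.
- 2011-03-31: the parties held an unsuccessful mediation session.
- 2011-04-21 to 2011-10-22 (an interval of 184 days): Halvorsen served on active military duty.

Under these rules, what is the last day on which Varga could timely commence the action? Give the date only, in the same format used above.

Because discovery on 2010-02-18 post-dates the 2006-02-03 act, accrual under the later-of rule falls on 2010-02-18.
Adding the 2 years base period to 2010-02-18 gives a deadline of 2012-02-18, before any tolling.
The defendant's active military service from 2011-04-21 to 2011-10-22 tolled the period for 184 days, extending the deadline to 2012-08-20.
None of the other events listed affects the running of the period under the stated rules.

2012-08-20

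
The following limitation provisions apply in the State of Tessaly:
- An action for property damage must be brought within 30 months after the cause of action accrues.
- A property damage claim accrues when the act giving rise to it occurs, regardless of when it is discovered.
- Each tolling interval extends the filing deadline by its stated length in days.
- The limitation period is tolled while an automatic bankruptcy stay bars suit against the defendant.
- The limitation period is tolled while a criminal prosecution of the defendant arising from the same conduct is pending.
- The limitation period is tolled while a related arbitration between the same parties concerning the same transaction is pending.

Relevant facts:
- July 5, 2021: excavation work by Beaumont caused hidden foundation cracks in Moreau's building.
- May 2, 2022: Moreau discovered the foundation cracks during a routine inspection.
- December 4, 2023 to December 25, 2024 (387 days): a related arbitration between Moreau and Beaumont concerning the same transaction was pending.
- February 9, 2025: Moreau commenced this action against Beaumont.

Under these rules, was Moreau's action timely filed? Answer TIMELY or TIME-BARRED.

The claim accrued on July 5, 2021, when the wrongful act occurred; under the stated occurrence rule the May 2, 2022 discovery does not delay accrual.
30 months from July 5, 2021 is January 5, 2024.
The period was tolled for 387 days by the pending related arbitration (December 4, 2023 to December 25, 2024), pushing the deadline to January 26, 2025.
Moreau filed on February 9, 2025, after the January 26, 2025 deadline, so the action is time-barred.

TIME-BARRED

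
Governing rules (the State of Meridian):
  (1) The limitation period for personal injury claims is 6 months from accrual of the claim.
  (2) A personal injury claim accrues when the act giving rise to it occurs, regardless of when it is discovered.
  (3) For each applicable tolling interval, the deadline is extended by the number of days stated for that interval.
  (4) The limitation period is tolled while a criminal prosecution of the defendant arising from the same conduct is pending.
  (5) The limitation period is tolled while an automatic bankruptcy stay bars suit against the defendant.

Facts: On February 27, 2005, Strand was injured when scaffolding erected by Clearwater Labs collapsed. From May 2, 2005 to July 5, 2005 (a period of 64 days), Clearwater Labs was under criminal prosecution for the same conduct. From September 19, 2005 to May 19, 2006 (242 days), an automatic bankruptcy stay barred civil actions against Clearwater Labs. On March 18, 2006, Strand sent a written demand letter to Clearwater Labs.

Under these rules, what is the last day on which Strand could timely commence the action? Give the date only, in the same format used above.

June 29, 2006

The claim accrued on February 27, 2005, when the wrongful act occurred.
6 months from February 27, 2005 is August 27, 2005.
The pending criminal prosecution from May 2, 2005 to July 5, 2005 tolled the period for 64 days, extending the deadline to October 30, 2005.
The automatic bankruptcy stay from September 19, 2005 to May 19, 2006 tolled the period for 242 days, extending the deadline to June 29, 2006.
Nothing else in the chronology tolls or restarts the period.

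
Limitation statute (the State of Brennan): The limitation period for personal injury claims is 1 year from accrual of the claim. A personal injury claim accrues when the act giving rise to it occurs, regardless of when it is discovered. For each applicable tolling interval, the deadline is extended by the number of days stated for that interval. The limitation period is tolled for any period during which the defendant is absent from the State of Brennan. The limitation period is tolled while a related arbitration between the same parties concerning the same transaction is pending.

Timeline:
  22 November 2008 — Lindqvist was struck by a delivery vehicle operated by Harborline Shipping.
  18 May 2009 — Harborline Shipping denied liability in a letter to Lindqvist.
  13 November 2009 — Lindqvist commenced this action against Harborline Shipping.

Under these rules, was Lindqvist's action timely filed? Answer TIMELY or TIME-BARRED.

TIMELY

The limitation period began to run on 22 November 2008.
Adding the 1 year base period to 22 November 2008 gives a deadline of 22 November 2009, before any tolling.
None of the other events listed affects the running of the period under the stated rules.
The 13 November 2009 filing precedes the 22 November 2009 deadline; the claim is timely.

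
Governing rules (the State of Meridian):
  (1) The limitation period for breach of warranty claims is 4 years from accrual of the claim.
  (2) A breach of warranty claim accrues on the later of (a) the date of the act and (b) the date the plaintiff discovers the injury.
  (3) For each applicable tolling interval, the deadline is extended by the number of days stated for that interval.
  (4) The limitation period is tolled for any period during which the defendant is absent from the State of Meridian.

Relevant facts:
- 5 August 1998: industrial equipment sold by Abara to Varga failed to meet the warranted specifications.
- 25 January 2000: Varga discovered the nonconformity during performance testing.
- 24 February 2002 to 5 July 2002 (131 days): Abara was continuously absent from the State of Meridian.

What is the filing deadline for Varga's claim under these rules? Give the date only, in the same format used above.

4 June 2004

Because discovery on 25 January 2000 post-dates the 5 August 1998 act, accrual under the later-of rule falls on 25 January 2000.
4 years from 25 January 2000 is 25 January 2004.
Because the defendant's absence from the jurisdiction ran from 24 February 2002 to 5 July 2002, the deadline is extended by 131 days to 4 June 2004.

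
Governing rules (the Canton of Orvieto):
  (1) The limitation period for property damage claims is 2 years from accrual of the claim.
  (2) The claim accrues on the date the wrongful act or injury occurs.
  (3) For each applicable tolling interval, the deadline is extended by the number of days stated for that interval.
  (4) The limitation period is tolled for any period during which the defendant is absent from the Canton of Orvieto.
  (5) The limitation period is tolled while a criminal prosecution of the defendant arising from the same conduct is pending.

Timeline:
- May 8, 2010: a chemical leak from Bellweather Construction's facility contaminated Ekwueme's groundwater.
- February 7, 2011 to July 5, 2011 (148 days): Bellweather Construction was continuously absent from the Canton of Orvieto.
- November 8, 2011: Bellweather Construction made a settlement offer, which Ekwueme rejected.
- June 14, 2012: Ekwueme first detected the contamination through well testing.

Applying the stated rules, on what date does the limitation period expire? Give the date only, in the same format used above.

October 3, 2012

Accrual is governed by the date of the act, so the period began to run on May 8, 2010; the later discovery on June 14, 2012 is irrelevant under the stated rule.
Adding the 2 years base period to May 8, 2010 gives a deadline of May 8, 2012, before any tolling.
The defendant's absence from the jurisdiction from February 7, 2011 to July 5, 2011 tolled the period for 148 days, extending the deadline to October 3, 2012.
None of the other events listed affects the running of the period under the stated rules.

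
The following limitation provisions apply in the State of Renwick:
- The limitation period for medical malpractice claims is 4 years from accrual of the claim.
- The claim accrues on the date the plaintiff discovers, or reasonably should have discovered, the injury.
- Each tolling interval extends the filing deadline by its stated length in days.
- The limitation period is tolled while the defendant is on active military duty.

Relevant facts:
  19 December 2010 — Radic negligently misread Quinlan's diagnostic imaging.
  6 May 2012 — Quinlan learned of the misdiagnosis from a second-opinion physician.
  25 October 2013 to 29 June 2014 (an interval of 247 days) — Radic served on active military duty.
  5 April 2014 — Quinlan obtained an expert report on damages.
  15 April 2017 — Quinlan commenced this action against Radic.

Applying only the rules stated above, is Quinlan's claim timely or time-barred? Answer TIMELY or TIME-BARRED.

TIME-BARRED

The claim did not accrue until Quinlan discovered the injury on 6 May 2012; the 19 December 2010 act date does not start the clock under the stated rule.
The untolled deadline — 4 years after 6 May 2012 — is 6 May 2016.
The defendant's active military service from 25 October 2013 to 29 June 2014 tolled the period for 247 days, extending the deadline to 8 January 2017.
Nothing else in the chronology tolls or restarts the period.
The 15 April 2017 filing falls after the 8 January 2017 deadline; the claim is time-barred.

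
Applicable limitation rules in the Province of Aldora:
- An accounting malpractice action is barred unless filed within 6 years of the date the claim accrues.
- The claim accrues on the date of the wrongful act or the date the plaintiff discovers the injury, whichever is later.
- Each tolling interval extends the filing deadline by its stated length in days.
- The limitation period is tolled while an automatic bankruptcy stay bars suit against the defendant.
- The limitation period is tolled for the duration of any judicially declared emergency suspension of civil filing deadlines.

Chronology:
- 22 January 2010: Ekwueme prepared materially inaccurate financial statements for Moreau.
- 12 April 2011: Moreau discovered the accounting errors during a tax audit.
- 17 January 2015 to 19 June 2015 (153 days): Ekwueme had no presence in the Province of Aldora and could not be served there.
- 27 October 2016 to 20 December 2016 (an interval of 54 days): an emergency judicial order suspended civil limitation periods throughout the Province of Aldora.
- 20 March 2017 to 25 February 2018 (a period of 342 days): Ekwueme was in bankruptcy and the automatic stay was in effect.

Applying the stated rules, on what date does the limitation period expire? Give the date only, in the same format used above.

13 May 2018

Because discovery on 12 April 2011 post-dates the 22 January 2010 act, accrual under the later-of rule falls on 12 April 2011.
Adding the 6 years base period to 12 April 2011 gives a deadline of 12 April 2017, before any tolling.
The emergency suspension of filing deadlines from 27 October 2016 to 20 December 2016 tolled the period for 54 days, extending the deadline to 5 June 2017.
The period was tolled for 342 days by the automatic bankruptcy stay (20 March 2017 to 25 February 2018), pushing the deadline to 13 May 2018.
No stated provision tolls the period for the defendant's absence, so the interval from 17 January 2015 to 19 June 2015 has no effect on the deadline.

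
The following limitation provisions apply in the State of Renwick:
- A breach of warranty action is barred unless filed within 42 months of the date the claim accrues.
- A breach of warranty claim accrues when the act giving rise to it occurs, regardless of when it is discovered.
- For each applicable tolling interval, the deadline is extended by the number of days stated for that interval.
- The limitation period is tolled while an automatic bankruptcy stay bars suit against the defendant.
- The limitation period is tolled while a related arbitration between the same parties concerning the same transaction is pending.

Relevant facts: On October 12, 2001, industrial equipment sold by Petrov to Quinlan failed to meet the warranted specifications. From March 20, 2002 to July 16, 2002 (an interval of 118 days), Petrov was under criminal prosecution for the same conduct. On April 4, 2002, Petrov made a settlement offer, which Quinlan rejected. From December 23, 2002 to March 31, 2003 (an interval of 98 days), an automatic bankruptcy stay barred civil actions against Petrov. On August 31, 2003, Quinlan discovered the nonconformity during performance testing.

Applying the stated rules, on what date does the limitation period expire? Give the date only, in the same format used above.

Accrual is governed by the date of the act, so the period began to run on October 12, 2001; the later discovery on August 31, 2003 is irrelevant under the stated rule.
Adding the 42 months base period to October 12, 2001 gives a deadline of April 12, 2005, before any tolling.
Because the automatic bankruptcy stay ran from December 23, 2002 to March 31, 2003, the deadline is extended by 98 days to July 19, 2005.
The pending criminal prosecution from March 20, 2002 to July 16, 2002 does not toll the period, because no stated rule makes a criminal prosecution a tolling event.
None of the other events listed affects the running of the period under the stated rules.

July 19, 2005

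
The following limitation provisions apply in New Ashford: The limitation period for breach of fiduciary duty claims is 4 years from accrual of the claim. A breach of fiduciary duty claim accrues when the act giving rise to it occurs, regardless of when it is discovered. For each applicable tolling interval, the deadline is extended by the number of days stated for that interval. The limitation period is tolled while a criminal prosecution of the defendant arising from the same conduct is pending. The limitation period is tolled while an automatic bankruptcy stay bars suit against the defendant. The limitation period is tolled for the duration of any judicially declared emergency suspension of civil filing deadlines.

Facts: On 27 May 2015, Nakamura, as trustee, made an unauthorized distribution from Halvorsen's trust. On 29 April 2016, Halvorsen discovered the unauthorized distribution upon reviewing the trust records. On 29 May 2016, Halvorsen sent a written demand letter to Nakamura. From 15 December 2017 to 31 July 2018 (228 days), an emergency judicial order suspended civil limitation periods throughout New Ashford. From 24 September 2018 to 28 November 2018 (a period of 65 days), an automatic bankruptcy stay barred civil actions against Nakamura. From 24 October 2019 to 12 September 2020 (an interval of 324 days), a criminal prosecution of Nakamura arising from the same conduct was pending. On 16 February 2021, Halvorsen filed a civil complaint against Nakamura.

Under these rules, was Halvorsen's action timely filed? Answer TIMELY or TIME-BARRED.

The claim accrued on 27 May 2015, when the wrongful act occurred; under the stated occurrence rule the 29 April 2016 discovery does not delay accrual.
The untolled deadline — 4 years after 27 May 2015 — is 27 May 2019.
Because the emergency suspension of filing deadlines ran from 15 December 2017 to 31 July 2018, the deadline is extended by 228 days to 10 January 2020.
The period was tolled for 65 days by the automatic bankruptcy stay (24 September 2018 to 28 November 2018), pushing the deadline to 15 March 2020.
The period was tolled for 324 days by the pending criminal prosecution (24 October 2019 to 12 September 2020), pushing the deadline to 2 February 2021.
None of the other events listed affects the running of the period under the stated rules.
The 16 February 2021 filing falls after the 2 February 2021 deadline; the claim is time-barred.

TIME-BARRED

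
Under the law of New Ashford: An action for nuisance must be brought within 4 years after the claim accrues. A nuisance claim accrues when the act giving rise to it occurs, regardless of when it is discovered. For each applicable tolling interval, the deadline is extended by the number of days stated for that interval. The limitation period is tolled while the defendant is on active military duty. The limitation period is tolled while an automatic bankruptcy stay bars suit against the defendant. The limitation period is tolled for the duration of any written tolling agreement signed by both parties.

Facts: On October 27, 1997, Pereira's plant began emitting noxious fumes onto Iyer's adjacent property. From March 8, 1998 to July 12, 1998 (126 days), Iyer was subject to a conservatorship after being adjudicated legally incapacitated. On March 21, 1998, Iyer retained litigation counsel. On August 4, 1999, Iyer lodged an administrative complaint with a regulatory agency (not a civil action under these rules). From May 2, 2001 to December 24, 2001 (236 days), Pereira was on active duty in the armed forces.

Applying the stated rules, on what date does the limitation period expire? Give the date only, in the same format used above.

June 20, 2002

The claim accrued on October 27, 1997, when the wrongful act occurred.
The untolled deadline — 4 years after October 27, 1997 — is October 27, 2001.
Because the defendant's active military service ran from May 2, 2001 to December 24, 2001, the deadline is extended by 236 days to June 20, 2002.
No stated provision tolls the period for the plaintiff's incapacity, so the interval from March 8, 1998 to July 12, 1998 has no effect on the deadline.
None of the other events listed affects the running of the period under the stated rules.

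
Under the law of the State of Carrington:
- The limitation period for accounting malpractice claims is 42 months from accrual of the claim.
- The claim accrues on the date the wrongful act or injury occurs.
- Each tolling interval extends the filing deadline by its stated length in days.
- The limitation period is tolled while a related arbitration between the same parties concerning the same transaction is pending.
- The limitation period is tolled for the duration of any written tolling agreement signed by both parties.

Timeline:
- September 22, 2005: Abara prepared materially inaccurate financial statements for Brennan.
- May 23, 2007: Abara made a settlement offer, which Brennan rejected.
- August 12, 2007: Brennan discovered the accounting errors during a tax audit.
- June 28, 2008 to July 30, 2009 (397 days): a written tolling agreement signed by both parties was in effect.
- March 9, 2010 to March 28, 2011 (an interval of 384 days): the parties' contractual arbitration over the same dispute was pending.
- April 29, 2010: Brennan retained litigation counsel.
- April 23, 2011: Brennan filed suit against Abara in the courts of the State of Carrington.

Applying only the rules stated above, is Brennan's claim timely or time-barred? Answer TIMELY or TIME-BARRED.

The claim accrued on September 22, 2005, when the wrongful act occurred; under the stated occurrence rule the August 12, 2007 discovery does not delay accrual.
42 months from September 22, 2005 is March 22, 2009.
The period was tolled for 397 days by the written tolling agreement (June 28, 2008 to July 30, 2009), pushing the deadline to April 23, 2010.
The pending related arbitration from March 9, 2010 to March 28, 2011 tolled the period for 384 days, extending the deadline to May 12, 2011.
Nothing else in the chronology tolls or restarts the period.
The April 23, 2011 filing precedes the May 12, 2011 deadline; the claim is timely.

TIMELY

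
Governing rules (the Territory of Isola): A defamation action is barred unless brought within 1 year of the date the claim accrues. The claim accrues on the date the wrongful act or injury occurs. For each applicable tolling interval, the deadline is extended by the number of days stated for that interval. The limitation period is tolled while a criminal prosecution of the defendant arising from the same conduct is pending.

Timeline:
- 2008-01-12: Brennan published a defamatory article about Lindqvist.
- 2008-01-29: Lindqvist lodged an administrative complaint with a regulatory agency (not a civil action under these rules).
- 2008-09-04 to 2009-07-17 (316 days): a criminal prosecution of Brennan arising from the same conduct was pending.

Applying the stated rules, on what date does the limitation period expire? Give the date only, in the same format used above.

2009-11-24

The claim accrued on 2008-01-12, when the wrongful act occurred.
Adding the 1 year base period to 2008-01-12 gives a deadline of 2009-01-12, before any tolling.
Because the pending criminal prosecution ran from 2008-09-04 to 2009-07-17, the deadline is extended by 316 days to 2009-11-24.
None of the other events listed affects the running of the period under the stated rules.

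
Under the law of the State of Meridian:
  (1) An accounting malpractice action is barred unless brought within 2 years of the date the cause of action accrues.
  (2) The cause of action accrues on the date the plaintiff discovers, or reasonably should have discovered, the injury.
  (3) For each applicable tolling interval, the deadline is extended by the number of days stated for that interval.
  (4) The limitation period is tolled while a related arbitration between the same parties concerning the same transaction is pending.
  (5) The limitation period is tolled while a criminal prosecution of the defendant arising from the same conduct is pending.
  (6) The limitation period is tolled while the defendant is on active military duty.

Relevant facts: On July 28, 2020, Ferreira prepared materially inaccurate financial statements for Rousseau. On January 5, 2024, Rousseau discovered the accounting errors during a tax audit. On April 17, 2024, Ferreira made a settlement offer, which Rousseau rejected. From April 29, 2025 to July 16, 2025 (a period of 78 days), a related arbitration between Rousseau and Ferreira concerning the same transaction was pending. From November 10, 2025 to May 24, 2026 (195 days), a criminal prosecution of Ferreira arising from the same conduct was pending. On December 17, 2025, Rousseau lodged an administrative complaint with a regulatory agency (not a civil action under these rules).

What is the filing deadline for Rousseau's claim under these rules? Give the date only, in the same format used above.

Accrual is tied to discovery, so the period began on January 5, 2024 rather than on July 28, 2020 when the act occurred.
The untolled deadline — 2 years after January 5, 2024 — is January 5, 2026.
Because the pending related arbitration ran from April 29, 2025 to July 16, 2025, the deadline is extended by 78 days to March 24, 2026.
The period was tolled for 195 days by the pending criminal prosecution (November 10, 2025 to May 24, 2026), pushing the deadline to October 5, 2026.
The other events in the timeline have no effect on the limitation period under the stated rules.

October 5, 2026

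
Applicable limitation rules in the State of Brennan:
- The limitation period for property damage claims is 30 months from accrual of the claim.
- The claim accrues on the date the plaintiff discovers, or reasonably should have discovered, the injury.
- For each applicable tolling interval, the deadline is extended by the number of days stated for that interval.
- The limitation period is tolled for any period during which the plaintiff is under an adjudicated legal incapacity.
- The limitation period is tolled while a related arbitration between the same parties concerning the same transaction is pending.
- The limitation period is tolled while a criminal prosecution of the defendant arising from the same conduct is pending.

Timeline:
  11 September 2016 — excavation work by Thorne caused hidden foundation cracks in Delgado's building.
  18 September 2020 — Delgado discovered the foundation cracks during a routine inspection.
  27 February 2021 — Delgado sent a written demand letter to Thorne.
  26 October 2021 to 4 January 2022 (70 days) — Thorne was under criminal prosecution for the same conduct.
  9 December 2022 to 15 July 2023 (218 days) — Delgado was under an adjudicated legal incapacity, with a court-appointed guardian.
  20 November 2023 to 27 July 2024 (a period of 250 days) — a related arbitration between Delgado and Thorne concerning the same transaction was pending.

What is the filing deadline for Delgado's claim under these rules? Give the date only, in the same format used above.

Accrual is tied to discovery, so the period began on 18 September 2020 rather than on 11 September 2016 when the act occurred.
30 months from 18 September 2020 is 18 March 2023.
The period was tolled for 70 days by the pending criminal prosecution (26 October 2021 to 4 January 2022), pushing the deadline to 27 May 2023.
Because the plaintiff's legal incapacity ran from 9 December 2022 to 15 July 2023, the deadline is extended by 218 days to 31 December 2023.
Because the pending related arbitration ran from 20 November 2023 to 27 July 2024, the deadline is extended by 250 days to 6 September 2024.
The other events in the timeline have no effect on the limitation period under the stated rules.

6 September 2024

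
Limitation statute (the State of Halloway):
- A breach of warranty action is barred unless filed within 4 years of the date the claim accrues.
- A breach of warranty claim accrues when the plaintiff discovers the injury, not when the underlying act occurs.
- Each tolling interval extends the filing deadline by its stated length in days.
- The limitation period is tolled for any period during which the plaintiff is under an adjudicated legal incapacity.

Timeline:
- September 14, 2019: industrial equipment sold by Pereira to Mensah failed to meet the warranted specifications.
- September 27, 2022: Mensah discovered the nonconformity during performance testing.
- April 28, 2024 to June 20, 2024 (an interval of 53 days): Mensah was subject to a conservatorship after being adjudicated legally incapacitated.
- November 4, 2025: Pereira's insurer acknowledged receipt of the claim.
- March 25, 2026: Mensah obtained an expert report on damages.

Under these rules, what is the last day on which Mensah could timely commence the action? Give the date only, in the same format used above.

November 19, 2026

The claim did not accrue until Mensah discovered the injury on September 27, 2022; the September 14, 2019 act date does not start the clock under the stated rule.
The untolled deadline — 4 years after September 27, 2022 — is September 27, 2026.
Because the plaintiff's legal incapacity ran from April 28, 2024 to June 20, 2024, the deadline is extended by 53 days to November 19, 2026.
None of the other events listed affects the running of the period under the stated rules.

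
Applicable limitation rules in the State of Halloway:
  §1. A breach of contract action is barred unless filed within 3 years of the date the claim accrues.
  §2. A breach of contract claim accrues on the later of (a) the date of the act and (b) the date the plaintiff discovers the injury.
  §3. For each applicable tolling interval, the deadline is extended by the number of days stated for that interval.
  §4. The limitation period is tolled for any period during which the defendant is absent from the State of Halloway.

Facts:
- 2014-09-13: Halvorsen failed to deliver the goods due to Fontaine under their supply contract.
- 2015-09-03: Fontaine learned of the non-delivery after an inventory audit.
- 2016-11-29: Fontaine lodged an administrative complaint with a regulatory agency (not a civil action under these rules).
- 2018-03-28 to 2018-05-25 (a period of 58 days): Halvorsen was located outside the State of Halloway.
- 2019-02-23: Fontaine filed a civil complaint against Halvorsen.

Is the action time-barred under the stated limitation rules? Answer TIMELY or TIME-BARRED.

Taking the later of the act (2014-09-13) and discovery (2015-09-03), the claim accrued on 2015-09-03.
Adding the 3 years base period to 2015-09-03 gives a deadline of 2018-09-03, before any tolling.
The period was tolled for 58 days by the defendant's absence from the jurisdiction (2018-03-28 to 2018-05-25), pushing the deadline to 2018-10-31.
Nothing else in the chronology tolls or restarts the period.
Filing on 2019-02-23 missed the 2018-10-31 deadline — the action is time-barred.

TIME-BARRED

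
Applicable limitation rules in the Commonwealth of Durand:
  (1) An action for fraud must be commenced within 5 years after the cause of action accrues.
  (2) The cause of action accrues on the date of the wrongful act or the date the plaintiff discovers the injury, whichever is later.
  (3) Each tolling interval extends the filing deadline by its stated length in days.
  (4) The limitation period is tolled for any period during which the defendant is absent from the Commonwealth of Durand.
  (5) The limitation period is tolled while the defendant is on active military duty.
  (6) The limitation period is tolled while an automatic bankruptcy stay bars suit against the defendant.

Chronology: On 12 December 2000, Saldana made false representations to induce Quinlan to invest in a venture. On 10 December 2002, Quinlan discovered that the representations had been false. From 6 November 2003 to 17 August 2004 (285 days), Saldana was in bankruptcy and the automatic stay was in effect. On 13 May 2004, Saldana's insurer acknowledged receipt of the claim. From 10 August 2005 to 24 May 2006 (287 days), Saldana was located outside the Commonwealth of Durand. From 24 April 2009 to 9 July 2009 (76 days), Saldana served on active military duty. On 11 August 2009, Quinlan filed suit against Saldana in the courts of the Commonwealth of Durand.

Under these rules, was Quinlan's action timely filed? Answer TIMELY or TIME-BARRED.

Taking the later of the act (12 December 2000) and discovery (10 December 2002), the claim accrued on 10 December 2002.
The untolled deadline — 5 years after 10 December 2002 — is 10 December 2007.
Because the automatic bankruptcy stay ran from 6 November 2003 to 17 August 2004, the deadline is extended by 285 days to 20 September 2008.
The period was tolled for 287 days by the defendant's absence from the jurisdiction (10 August 2005 to 24 May 2006), pushing the deadline to 4 July 2009.
The defendant's active military service from 24 April 2009 to 9 July 2009 tolled the period for 76 days, extending the deadline to 18 September 2009.
The other events in the timeline have no effect on the limitation period under the stated rules.
The 11 August 2009 filing precedes the 18 September 2009 deadline; the claim is timely.

TIMELY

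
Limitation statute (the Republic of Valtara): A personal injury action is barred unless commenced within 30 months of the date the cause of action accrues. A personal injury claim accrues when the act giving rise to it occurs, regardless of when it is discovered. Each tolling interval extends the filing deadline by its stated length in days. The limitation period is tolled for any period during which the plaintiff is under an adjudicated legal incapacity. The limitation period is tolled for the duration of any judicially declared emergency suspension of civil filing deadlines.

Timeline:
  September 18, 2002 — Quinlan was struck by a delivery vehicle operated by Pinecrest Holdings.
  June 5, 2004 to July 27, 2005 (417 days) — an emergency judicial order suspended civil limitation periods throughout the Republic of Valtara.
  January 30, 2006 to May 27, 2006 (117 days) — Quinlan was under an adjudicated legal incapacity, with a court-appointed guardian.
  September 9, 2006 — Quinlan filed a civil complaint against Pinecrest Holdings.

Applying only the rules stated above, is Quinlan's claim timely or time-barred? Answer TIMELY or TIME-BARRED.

TIME-BARRED

The limitation period began to run on September 18, 2002.
30 months from September 18, 2002 is March 18, 2005.
The emergency suspension of filing deadlines from June 5, 2004 to July 27, 2005 tolled the period for 417 days, extending the deadline to May 9, 2006.
The plaintiff's legal incapacity from January 30, 2006 to May 27, 2006 tolled the period for 117 days, extending the deadline to September 3, 2006.
Filing on September 9, 2006 missed the September 3, 2006 deadline — the action is time-barred.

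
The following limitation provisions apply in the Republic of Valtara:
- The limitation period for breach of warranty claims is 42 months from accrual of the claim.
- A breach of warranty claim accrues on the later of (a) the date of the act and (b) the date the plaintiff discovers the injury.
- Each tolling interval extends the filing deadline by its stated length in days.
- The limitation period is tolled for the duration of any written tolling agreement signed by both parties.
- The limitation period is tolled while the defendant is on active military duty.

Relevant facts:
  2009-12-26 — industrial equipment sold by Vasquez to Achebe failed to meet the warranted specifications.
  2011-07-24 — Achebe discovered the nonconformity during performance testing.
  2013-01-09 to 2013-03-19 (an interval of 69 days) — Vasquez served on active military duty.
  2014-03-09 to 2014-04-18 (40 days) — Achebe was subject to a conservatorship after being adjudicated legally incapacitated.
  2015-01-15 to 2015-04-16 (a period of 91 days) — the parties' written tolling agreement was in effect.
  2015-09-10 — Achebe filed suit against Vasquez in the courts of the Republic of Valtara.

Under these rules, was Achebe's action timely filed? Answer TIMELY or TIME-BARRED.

Taking the later of the act (2009-12-26) and discovery (2011-07-24), the claim accrued on 2011-07-24.
42 months from 2011-07-24 is 2015-01-24.
The period was tolled for 69 days by the defendant's active military service (2013-01-09 to 2013-03-19), pushing the deadline to 2015-04-03.
The written tolling agreement from 2015-01-15 to 2015-04-16 tolled the period for 91 days, extending the deadline to 2015-07-03.
The plaintiff's legal incapacity from 2014-03-09 to 2014-04-18 does not toll the period, because no stated rule makes the plaintiff's incapacity a tolling event.
The 2015-09-10 filing falls after the 2015-07-03 deadline; the claim is time-barred.

TIME-BARRED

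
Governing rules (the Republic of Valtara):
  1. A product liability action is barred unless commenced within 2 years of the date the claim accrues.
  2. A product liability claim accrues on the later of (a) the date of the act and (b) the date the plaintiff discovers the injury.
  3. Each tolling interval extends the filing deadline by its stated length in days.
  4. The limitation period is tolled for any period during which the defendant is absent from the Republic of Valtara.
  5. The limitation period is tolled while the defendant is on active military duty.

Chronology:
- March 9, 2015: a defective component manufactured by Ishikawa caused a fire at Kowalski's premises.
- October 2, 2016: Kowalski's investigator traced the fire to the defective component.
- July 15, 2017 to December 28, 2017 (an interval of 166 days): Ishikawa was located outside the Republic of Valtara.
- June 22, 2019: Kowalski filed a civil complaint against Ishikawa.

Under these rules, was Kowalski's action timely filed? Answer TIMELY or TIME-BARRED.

TIME-BARRED

The claim accrued on October 2, 2016 — the later of the March 9, 2015 act and the October 2, 2016 discovery.
The untolled deadline — 2 years after October 2, 2016 — is October 2, 2018.
The defendant's absence from the jurisdiction from July 15, 2017 to December 28, 2017 tolled the period for 166 days, extending the deadline to March 17, 2019.
Filing on June 22, 2019 missed the March 17, 2019 deadline — the action is time-barred.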